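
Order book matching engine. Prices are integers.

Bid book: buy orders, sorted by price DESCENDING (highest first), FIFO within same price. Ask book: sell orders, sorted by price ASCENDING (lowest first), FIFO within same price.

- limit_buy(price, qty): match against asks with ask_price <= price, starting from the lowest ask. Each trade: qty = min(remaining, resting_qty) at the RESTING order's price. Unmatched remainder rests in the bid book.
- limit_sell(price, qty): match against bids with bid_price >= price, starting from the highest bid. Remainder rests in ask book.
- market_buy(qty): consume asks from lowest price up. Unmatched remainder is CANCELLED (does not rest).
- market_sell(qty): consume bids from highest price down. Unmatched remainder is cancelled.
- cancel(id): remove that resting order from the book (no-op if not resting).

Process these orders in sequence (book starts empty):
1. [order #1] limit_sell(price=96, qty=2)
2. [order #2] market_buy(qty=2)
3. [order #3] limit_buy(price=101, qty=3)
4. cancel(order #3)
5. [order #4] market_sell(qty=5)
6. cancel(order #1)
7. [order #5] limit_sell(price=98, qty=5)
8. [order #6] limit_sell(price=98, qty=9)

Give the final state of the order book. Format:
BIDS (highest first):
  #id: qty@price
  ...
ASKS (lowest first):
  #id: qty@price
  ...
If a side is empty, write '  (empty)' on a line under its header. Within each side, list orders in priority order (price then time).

Answer: BIDS (highest first):
  (empty)
ASKS (lowest first):
  #5: 5@98
  #6: 9@98

Derivation:
After op 1 [order #1] limit_sell(price=96, qty=2): fills=none; bids=[-] asks=[#1:2@96]
After op 2 [order #2] market_buy(qty=2): fills=#2x#1:2@96; bids=[-] asks=[-]
After op 3 [order #3] limit_buy(price=101, qty=3): fills=none; bids=[#3:3@101] asks=[-]
After op 4 cancel(order #3): fills=none; bids=[-] asks=[-]
After op 5 [order #4] market_sell(qty=5): fills=none; bids=[-] asks=[-]
After op 6 cancel(order #1): fills=none; bids=[-] asks=[-]
After op 7 [order #5] limit_sell(price=98, qty=5): fills=none; bids=[-] asks=[#5:5@98]
After op 8 [order #6] limit_sell(price=98, qty=9): fills=none; bids=[-] asks=[#5:5@98 #6:9@98]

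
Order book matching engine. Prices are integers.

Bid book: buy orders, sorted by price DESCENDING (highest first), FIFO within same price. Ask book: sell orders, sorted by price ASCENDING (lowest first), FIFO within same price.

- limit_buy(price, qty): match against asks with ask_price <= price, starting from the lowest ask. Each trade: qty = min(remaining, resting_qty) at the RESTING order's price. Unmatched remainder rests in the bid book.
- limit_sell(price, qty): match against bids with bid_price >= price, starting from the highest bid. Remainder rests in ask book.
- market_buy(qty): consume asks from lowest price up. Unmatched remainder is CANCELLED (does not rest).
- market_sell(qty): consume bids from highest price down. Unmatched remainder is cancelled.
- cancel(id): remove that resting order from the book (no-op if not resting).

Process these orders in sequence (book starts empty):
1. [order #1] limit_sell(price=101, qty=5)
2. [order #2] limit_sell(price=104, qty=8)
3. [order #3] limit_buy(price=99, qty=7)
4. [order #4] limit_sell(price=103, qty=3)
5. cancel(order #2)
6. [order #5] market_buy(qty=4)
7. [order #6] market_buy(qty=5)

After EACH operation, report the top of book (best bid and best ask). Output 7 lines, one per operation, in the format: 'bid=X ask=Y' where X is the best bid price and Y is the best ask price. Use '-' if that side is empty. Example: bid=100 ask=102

After op 1 [order #1] limit_sell(price=101, qty=5): fills=none; bids=[-] asks=[#1:5@101]
After op 2 [order #2] limit_sell(price=104, qty=8): fills=none; bids=[-] asks=[#1:5@101 #2:8@104]
After op 3 [order #3] limit_buy(price=99, qty=7): fills=none; bids=[#3:7@99] asks=[#1:5@101 #2:8@104]
After op 4 [order #4] limit_sell(price=103, qty=3): fills=none; bids=[#3:7@99] asks=[#1:5@101 #4:3@103 #2:8@104]
After op 5 cancel(order #2): fills=none; bids=[#3:7@99] asks=[#1:5@101 #4:3@103]
After op 6 [order #5] market_buy(qty=4): fills=#5x#1:4@101; bids=[#3:7@99] asks=[#1:1@101 #4:3@103]
After op 7 [order #6] market_buy(qty=5): fills=#6x#1:1@101 #6x#4:3@103; bids=[#3:7@99] asks=[-]

Answer: bid=- ask=101
bid=- ask=101
bid=99 ask=101
bid=99 ask=101
bid=99 ask=101
bid=99 ask=101
bid=99 ask=-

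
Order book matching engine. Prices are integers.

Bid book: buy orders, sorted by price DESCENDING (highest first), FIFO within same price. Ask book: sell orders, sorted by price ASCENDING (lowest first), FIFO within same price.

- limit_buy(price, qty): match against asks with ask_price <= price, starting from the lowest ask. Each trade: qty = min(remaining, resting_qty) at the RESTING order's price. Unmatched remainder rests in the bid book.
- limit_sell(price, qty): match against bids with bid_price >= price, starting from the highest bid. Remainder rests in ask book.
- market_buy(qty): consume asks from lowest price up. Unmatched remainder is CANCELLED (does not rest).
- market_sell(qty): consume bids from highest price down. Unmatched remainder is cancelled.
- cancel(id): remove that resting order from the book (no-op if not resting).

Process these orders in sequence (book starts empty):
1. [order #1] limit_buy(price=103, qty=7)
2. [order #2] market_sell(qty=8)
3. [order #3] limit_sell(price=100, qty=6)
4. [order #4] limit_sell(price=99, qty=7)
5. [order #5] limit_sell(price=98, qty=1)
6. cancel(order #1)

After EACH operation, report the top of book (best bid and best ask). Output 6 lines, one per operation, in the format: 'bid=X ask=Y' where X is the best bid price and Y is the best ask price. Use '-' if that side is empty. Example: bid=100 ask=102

After op 1 [order #1] limit_buy(price=103, qty=7): fills=none; bids=[#1:7@103] asks=[-]
After op 2 [order #2] market_sell(qty=8): fills=#1x#2:7@103; bids=[-] asks=[-]
After op 3 [order #3] limit_sell(price=100, qty=6): fills=none; bids=[-] asks=[#3:6@100]
After op 4 [order #4] limit_sell(price=99, qty=7): fills=none; bids=[-] asks=[#4:7@99 #3:6@100]
After op 5 [order #5] limit_sell(price=98, qty=1): fills=none; bids=[-] asks=[#5:1@98 #4:7@99 #3:6@100]
After op 6 cancel(order #1): fills=none; bids=[-] asks=[#5:1@98 #4:7@99 #3:6@100]

Answer: bid=103 ask=-
bid=- ask=-
bid=- ask=100
bid=- ask=99
bid=- ask=98
bid=- ask=98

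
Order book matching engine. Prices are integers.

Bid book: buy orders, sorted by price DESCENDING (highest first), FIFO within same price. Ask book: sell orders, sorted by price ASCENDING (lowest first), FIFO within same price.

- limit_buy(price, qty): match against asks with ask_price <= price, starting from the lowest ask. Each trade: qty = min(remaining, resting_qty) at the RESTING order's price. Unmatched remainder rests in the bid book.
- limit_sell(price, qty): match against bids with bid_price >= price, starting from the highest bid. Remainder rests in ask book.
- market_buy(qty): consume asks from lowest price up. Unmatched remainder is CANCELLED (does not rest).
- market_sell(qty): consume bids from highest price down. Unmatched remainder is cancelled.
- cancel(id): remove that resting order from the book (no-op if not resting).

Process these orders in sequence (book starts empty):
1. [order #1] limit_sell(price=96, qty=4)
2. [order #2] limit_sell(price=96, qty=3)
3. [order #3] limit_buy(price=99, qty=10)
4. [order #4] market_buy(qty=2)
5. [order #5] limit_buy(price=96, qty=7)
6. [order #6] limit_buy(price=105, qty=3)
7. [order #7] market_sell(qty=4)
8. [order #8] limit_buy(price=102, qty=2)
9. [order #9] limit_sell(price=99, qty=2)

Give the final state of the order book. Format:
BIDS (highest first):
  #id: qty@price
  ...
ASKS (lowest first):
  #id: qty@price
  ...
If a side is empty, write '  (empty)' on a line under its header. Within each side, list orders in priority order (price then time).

Answer: BIDS (highest first):
  #3: 2@99
  #5: 7@96
ASKS (lowest first):
  (empty)

Derivation:
After op 1 [order #1] limit_sell(price=96, qty=4): fills=none; bids=[-] asks=[#1:4@96]
After op 2 [order #2] limit_sell(price=96, qty=3): fills=none; bids=[-] asks=[#1:4@96 #2:3@96]
After op 3 [order #3] limit_buy(price=99, qty=10): fills=#3x#1:4@96 #3x#2:3@96; bids=[#3:3@99] asks=[-]
After op 4 [order #4] market_buy(qty=2): fills=none; bids=[#3:3@99] asks=[-]
After op 5 [order #5] limit_buy(price=96, qty=7): fills=none; bids=[#3:3@99 #5:7@96] asks=[-]
After op 6 [order #6] limit_buy(price=105, qty=3): fills=none; bids=[#6:3@105 #3:3@99 #5:7@96] asks=[-]
After op 7 [order #7] market_sell(qty=4): fills=#6x#7:3@105 #3x#7:1@99; bids=[#3:2@99 #5:7@96] asks=[-]
After op 8 [order #8] limit_buy(price=102, qty=2): fills=none; bids=[#8:2@102 #3:2@99 #5:7@96] asks=[-]
After op 9 [order #9] limit_sell(price=99, qty=2): fills=#8x#9:2@102; bids=[#3:2@99 #5:7@96] asks=[-]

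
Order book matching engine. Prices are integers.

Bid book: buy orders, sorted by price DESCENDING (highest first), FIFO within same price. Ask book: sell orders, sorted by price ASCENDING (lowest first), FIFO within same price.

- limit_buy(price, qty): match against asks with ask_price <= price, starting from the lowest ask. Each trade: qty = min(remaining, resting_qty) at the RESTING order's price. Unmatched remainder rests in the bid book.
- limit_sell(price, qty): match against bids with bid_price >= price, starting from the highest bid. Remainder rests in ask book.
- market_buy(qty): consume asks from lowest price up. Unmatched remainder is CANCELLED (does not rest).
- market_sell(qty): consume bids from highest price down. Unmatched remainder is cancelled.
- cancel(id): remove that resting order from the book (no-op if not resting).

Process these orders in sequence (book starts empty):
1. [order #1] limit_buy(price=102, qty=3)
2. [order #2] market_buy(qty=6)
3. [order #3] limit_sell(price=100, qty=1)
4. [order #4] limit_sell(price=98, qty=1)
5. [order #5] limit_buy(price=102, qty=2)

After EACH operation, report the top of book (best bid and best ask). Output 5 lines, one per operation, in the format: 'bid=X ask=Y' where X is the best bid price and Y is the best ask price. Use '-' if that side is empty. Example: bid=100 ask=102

After op 1 [order #1] limit_buy(price=102, qty=3): fills=none; bids=[#1:3@102] asks=[-]
After op 2 [order #2] market_buy(qty=6): fills=none; bids=[#1:3@102] asks=[-]
After op 3 [order #3] limit_sell(price=100, qty=1): fills=#1x#3:1@102; bids=[#1:2@102] asks=[-]
After op 4 [order #4] limit_sell(price=98, qty=1): fills=#1x#4:1@102; bids=[#1:1@102] asks=[-]
After op 5 [order #5] limit_buy(price=102, qty=2): fills=none; bids=[#1:1@102 #5:2@102] asks=[-]

Answer: bid=102 ask=-
bid=102 ask=-
bid=102 ask=-
bid=102 ask=-
bid=102 ask=-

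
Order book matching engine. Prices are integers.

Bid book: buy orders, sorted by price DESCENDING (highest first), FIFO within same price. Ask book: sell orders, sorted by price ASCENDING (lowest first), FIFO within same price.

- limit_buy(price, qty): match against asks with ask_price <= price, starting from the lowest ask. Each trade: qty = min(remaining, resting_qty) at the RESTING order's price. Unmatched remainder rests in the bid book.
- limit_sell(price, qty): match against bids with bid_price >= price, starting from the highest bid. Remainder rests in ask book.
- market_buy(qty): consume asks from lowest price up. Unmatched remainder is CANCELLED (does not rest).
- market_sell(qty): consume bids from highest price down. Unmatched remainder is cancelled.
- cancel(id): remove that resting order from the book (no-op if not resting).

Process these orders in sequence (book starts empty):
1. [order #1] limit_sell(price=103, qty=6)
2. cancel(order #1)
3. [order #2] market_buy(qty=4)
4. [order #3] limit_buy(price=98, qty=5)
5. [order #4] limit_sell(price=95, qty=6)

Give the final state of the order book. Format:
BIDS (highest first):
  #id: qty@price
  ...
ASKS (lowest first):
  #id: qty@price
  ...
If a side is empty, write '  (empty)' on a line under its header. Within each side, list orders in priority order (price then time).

Answer: BIDS (highest first):
  (empty)
ASKS (lowest first):
  #4: 1@95

Derivation:
After op 1 [order #1] limit_sell(price=103, qty=6): fills=none; bids=[-] asks=[#1:6@103]
After op 2 cancel(order #1): fills=none; bids=[-] asks=[-]
After op 3 [order #2] market_buy(qty=4): fills=none; bids=[-] asks=[-]
After op 4 [order #3] limit_buy(price=98, qty=5): fills=none; bids=[#3:5@98] asks=[-]
After op 5 [order #4] limit_sell(price=95, qty=6): fills=#3x#4:5@98; bids=[-] asks=[#4:1@95]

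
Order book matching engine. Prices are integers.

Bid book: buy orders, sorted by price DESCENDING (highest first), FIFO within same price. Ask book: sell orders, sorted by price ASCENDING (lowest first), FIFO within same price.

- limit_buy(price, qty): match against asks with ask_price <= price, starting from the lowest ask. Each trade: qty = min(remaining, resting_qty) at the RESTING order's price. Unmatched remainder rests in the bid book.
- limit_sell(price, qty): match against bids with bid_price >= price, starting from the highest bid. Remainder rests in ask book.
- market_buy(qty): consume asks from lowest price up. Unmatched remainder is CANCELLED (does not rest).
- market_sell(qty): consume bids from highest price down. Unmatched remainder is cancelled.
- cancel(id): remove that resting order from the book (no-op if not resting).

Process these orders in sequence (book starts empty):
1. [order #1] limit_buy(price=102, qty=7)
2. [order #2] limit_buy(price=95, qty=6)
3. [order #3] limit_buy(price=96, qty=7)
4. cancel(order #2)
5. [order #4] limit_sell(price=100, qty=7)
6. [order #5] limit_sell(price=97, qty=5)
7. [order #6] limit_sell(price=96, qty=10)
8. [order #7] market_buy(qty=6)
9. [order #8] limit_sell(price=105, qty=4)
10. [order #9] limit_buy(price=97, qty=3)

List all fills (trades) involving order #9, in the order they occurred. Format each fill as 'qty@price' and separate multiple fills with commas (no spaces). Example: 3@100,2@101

Answer: 2@97

Derivation:
After op 1 [order #1] limit_buy(price=102, qty=7): fills=none; bids=[#1:7@102] asks=[-]
After op 2 [order #2] limit_buy(price=95, qty=6): fills=none; bids=[#1:7@102 #2:6@95] asks=[-]
After op 3 [order #3] limit_buy(price=96, qty=7): fills=none; bids=[#1:7@102 #3:7@96 #2:6@95] asks=[-]
After op 4 cancel(order #2): fills=none; bids=[#1:7@102 #3:7@96] asks=[-]
After op 5 [order #4] limit_sell(price=100, qty=7): fills=#1x#4:7@102; bids=[#3:7@96] asks=[-]
After op 6 [order #5] limit_sell(price=97, qty=5): fills=none; bids=[#3:7@96] asks=[#5:5@97]
After op 7 [order #6] limit_sell(price=96, qty=10): fills=#3x#6:7@96; bids=[-] asks=[#6:3@96 #5:5@97]
After op 8 [order #7] market_buy(qty=6): fills=#7x#6:3@96 #7x#5:3@97; bids=[-] asks=[#5:2@97]
After op 9 [order #8] limit_sell(price=105, qty=4): fills=none; bids=[-] asks=[#5:2@97 #8:4@105]
After op 10 [order #9] limit_buy(price=97, qty=3): fills=#9x#5:2@97; bids=[#9:1@97] asks=[#8:4@105]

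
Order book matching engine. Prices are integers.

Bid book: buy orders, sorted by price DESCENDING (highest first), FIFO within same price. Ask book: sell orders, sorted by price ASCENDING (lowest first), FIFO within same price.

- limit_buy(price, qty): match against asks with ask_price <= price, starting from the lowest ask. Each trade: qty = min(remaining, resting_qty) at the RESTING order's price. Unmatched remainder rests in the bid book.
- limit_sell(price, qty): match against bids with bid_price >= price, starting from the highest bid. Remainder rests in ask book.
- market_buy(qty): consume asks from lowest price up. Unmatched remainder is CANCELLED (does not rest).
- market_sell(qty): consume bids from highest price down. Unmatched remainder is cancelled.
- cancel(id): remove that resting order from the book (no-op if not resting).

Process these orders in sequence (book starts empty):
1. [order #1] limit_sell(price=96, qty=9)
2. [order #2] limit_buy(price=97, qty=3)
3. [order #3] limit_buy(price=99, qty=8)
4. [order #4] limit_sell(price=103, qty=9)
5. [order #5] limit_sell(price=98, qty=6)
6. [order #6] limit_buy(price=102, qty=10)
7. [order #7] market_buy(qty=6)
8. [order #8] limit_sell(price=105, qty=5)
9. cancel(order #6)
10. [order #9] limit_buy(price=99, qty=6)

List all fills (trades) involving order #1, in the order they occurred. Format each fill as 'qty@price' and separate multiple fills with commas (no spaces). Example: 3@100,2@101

Answer: 3@96,6@96

Derivation:
After op 1 [order #1] limit_sell(price=96, qty=9): fills=none; bids=[-] asks=[#1:9@96]
After op 2 [order #2] limit_buy(price=97, qty=3): fills=#2x#1:3@96; bids=[-] asks=[#1:6@96]
After op 3 [order #3] limit_buy(price=99, qty=8): fills=#3x#1:6@96; bids=[#3:2@99] asks=[-]
After op 4 [order #4] limit_sell(price=103, qty=9): fills=none; bids=[#3:2@99] asks=[#4:9@103]
After op 5 [order #5] limit_sell(price=98, qty=6): fills=#3x#5:2@99; bids=[-] asks=[#5:4@98 #4:9@103]
After op 6 [order #6] limit_buy(price=102, qty=10): fills=#6x#5:4@98; bids=[#6:6@102] asks=[#4:9@103]
After op 7 [order #7] market_buy(qty=6): fills=#7x#4:6@103; bids=[#6:6@102] asks=[#4:3@103]
After op 8 [order #8] limit_sell(price=105, qty=5): fills=none; bids=[#6:6@102] asks=[#4:3@103 #8:5@105]
After op 9 cancel(order #6): fills=none; bids=[-] asks=[#4:3@103 #8:5@105]
After op 10 [order #9] limit_buy(price=99, qty=6): fills=none; bids=[#9:6@99] asks=[#4:3@103 #8:5@105]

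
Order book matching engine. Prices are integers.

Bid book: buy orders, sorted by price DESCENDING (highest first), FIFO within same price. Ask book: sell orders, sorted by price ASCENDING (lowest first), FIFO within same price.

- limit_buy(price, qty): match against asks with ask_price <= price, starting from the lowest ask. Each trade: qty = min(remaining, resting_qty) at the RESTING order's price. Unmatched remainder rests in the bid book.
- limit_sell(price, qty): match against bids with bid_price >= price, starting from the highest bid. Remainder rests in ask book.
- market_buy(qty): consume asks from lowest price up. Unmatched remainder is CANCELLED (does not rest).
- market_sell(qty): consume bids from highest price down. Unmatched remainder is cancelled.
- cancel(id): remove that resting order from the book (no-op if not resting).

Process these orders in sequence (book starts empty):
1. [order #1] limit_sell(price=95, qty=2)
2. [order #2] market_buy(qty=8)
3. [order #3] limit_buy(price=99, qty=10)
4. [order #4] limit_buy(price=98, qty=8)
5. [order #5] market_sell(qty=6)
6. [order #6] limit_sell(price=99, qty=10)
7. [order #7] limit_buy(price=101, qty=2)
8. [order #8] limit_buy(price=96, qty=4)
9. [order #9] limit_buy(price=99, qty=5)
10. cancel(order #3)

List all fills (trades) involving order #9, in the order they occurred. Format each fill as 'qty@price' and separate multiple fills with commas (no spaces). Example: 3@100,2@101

Answer: 4@99

Derivation:
After op 1 [order #1] limit_sell(price=95, qty=2): fills=none; bids=[-] asks=[#1:2@95]
After op 2 [order #2] market_buy(qty=8): fills=#2x#1:2@95; bids=[-] asks=[-]
After op 3 [order #3] limit_buy(price=99, qty=10): fills=none; bids=[#3:10@99] asks=[-]
After op 4 [order #4] limit_buy(price=98, qty=8): fills=none; bids=[#3:10@99 #4:8@98] asks=[-]
After op 5 [order #5] market_sell(qty=6): fills=#3x#5:6@99; bids=[#3:4@99 #4:8@98] asks=[-]
After op 6 [order #6] limit_sell(price=99, qty=10): fills=#3x#6:4@99; bids=[#4:8@98] asks=[#6:6@99]
After op 7 [order #7] limit_buy(price=101, qty=2): fills=#7x#6:2@99; bids=[#4:8@98] asks=[#6:4@99]
After op 8 [order #8] limit_buy(price=96, qty=4): fills=none; bids=[#4:8@98 #8:4@96] asks=[#6:4@99]
After op 9 [order #9] limit_buy(price=99, qty=5): fills=#9x#6:4@99; bids=[#9:1@99 #4:8@98 #8:4@96] asks=[-]
After op 10 cancel(order #3): fills=none; bids=[#9:1@99 #4:8@98 #8:4@96] asks=[-]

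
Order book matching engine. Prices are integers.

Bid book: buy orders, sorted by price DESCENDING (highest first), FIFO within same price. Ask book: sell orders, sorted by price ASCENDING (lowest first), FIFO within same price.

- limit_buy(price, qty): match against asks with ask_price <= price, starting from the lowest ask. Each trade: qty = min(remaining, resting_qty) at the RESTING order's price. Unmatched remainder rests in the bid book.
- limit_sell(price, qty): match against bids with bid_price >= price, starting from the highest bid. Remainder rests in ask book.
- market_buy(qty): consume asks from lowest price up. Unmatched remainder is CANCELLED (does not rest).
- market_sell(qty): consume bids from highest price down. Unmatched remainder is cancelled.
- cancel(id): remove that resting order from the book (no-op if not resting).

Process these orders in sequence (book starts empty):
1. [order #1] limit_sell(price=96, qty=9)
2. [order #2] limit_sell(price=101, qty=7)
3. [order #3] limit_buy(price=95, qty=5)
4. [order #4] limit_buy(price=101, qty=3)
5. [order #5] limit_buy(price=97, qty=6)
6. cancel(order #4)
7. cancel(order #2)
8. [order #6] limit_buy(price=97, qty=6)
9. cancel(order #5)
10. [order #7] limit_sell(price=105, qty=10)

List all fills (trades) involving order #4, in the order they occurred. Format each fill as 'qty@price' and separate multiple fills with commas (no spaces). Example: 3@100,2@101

Answer: 3@96

Derivation:
After op 1 [order #1] limit_sell(price=96, qty=9): fills=none; bids=[-] asks=[#1:9@96]
After op 2 [order #2] limit_sell(price=101, qty=7): fills=none; bids=[-] asks=[#1:9@96 #2:7@101]
After op 3 [order #3] limit_buy(price=95, qty=5): fills=none; bids=[#3:5@95] asks=[#1:9@96 #2:7@101]
After op 4 [order #4] limit_buy(price=101, qty=3): fills=#4x#1:3@96; bids=[#3:5@95] asks=[#1:6@96 #2:7@101]
After op 5 [order #5] limit_buy(price=97, qty=6): fills=#5x#1:6@96; bids=[#3:5@95] asks=[#2:7@101]
After op 6 cancel(order #4): fills=none; bids=[#3:5@95] asks=[#2:7@101]
After op 7 cancel(order #2): fills=none; bids=[#3:5@95] asks=[-]
After op 8 [order #6] limit_buy(price=97, qty=6): fills=none; bids=[#6:6@97 #3:5@95] asks=[-]
After op 9 cancel(order #5): fills=none; bids=[#6:6@97 #3:5@95] asks=[-]
After op 10 [order #7] limit_sell(price=105, qty=10): fills=none; bids=[#6:6@97 #3:5@95] asks=[#7:10@105]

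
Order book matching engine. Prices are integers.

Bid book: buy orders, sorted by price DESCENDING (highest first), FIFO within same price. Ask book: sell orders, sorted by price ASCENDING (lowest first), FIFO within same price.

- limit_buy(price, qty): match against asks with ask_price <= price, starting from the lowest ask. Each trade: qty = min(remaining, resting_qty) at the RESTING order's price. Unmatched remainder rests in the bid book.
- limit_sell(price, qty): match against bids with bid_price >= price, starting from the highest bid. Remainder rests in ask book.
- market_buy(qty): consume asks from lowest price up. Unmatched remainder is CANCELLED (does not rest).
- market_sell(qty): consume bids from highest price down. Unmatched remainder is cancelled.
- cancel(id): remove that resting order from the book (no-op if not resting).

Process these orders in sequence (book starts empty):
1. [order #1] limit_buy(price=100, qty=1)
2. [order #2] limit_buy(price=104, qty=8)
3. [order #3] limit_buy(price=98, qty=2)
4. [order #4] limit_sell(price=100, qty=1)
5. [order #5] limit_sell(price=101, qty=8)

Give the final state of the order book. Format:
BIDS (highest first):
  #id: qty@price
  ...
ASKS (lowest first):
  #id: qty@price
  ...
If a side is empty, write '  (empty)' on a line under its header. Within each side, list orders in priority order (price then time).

Answer: BIDS (highest first):
  #1: 1@100
  #3: 2@98
ASKS (lowest first):
  #5: 1@101

Derivation:
After op 1 [order #1] limit_buy(price=100, qty=1): fills=none; bids=[#1:1@100] asks=[-]
After op 2 [order #2] limit_buy(price=104, qty=8): fills=none; bids=[#2:8@104 #1:1@100] asks=[-]
After op 3 [order #3] limit_buy(price=98, qty=2): fills=none; bids=[#2:8@104 #1:1@100 #3:2@98] asks=[-]
After op 4 [order #4] limit_sell(price=100, qty=1): fills=#2x#4:1@104; bids=[#2:7@104 #1:1@100 #3:2@98] asks=[-]
After op 5 [order #5] limit_sell(price=101, qty=8): fills=#2x#5:7@104; bids=[#1:1@100 #3:2@98] asks=[#5:1@101]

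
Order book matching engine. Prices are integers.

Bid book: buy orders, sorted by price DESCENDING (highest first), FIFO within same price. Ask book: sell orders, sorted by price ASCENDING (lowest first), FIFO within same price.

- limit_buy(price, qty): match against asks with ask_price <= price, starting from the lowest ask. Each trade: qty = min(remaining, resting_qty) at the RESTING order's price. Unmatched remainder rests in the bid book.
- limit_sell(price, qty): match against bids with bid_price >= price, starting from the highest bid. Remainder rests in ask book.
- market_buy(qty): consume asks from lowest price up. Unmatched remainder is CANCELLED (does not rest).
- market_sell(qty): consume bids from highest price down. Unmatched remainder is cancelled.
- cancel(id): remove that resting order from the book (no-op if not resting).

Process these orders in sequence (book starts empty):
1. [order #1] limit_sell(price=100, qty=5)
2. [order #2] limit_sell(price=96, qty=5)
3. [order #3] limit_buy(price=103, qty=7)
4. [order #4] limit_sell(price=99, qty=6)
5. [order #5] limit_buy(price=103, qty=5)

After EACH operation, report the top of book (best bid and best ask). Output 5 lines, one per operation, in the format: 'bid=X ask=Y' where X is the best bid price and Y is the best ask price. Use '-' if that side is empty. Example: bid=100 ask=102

Answer: bid=- ask=100
bid=- ask=96
bid=- ask=100
bid=- ask=99
bid=- ask=99

Derivation:
After op 1 [order #1] limit_sell(price=100, qty=5): fills=none; bids=[-] asks=[#1:5@100]
After op 2 [order #2] limit_sell(price=96, qty=5): fills=none; bids=[-] asks=[#2:5@96 #1:5@100]
After op 3 [order #3] limit_buy(price=103, qty=7): fills=#3x#2:5@96 #3x#1:2@100; bids=[-] asks=[#1:3@100]
After op 4 [order #4] limit_sell(price=99, qty=6): fills=none; bids=[-] asks=[#4:6@99 #1:3@100]
After op 5 [order #5] limit_buy(price=103, qty=5): fills=#5x#4:5@99; bids=[-] asks=[#4:1@99 #1:3@100]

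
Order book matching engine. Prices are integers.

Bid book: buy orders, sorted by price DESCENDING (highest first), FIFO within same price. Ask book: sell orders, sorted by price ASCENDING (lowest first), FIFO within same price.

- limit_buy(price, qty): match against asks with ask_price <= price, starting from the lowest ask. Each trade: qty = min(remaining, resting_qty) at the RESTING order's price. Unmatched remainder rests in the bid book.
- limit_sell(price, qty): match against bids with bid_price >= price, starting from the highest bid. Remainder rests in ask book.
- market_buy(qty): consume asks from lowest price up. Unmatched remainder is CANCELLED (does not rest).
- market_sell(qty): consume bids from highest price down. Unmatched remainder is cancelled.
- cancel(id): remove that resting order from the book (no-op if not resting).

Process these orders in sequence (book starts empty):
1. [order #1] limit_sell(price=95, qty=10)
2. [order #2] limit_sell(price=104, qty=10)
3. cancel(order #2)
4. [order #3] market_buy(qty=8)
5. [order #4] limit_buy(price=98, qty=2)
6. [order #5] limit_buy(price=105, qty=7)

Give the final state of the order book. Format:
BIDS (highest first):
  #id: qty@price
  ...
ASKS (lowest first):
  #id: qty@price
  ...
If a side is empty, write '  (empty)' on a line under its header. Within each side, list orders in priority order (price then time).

Answer: BIDS (highest first):
  #5: 7@105
ASKS (lowest first):
  (empty)

Derivation:
After op 1 [order #1] limit_sell(price=95, qty=10): fills=none; bids=[-] asks=[#1:10@95]
After op 2 [order #2] limit_sell(price=104, qty=10): fills=none; bids=[-] asks=[#1:10@95 #2:10@104]
After op 3 cancel(order #2): fills=none; bids=[-] asks=[#1:10@95]
After op 4 [order #3] market_buy(qty=8): fills=#3x#1:8@95; bids=[-] asks=[#1:2@95]
After op 5 [order #4] limit_buy(price=98, qty=2): fills=#4x#1:2@95; bids=[-] asks=[-]
After op 6 [order #5] limit_buy(price=105, qty=7): fills=none; bids=[#5:7@105] asks=[-]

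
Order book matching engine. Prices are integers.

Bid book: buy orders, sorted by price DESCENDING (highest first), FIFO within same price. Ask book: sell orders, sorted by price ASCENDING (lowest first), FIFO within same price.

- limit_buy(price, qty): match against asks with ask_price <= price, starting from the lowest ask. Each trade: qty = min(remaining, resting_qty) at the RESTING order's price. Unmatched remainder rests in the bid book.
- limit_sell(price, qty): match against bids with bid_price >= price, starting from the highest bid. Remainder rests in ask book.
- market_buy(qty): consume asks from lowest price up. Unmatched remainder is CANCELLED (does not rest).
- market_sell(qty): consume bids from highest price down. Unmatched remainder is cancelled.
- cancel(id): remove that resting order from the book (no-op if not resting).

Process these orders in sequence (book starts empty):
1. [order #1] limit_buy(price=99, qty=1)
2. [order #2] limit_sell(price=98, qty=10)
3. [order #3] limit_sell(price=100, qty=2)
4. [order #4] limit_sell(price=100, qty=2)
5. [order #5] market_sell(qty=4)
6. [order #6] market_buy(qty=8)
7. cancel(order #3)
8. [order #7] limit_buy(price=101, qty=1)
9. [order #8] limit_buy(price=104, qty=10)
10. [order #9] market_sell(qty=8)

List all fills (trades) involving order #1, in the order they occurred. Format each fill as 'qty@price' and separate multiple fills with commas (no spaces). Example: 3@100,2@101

After op 1 [order #1] limit_buy(price=99, qty=1): fills=none; bids=[#1:1@99] asks=[-]
After op 2 [order #2] limit_sell(price=98, qty=10): fills=#1x#2:1@99; bids=[-] asks=[#2:9@98]
After op 3 [order #3] limit_sell(price=100, qty=2): fills=none; bids=[-] asks=[#2:9@98 #3:2@100]
After op 4 [order #4] limit_sell(price=100, qty=2): fills=none; bids=[-] asks=[#2:9@98 #3:2@100 #4:2@100]
After op 5 [order #5] market_sell(qty=4): fills=none; bids=[-] asks=[#2:9@98 #3:2@100 #4:2@100]
After op 6 [order #6] market_buy(qty=8): fills=#6x#2:8@98; bids=[-] asks=[#2:1@98 #3:2@100 #4:2@100]
After op 7 cancel(order #3): fills=none; bids=[-] asks=[#2:1@98 #4:2@100]
After op 8 [order #7] limit_buy(price=101, qty=1): fills=#7x#2:1@98; bids=[-] asks=[#4:2@100]
After op 9 [order #8] limit_buy(price=104, qty=10): fills=#8x#4:2@100; bids=[#8:8@104] asks=[-]
After op 10 [order #9] market_sell(qty=8): fills=#8x#9:8@104; bids=[-] asks=[-]

Answer: 1@99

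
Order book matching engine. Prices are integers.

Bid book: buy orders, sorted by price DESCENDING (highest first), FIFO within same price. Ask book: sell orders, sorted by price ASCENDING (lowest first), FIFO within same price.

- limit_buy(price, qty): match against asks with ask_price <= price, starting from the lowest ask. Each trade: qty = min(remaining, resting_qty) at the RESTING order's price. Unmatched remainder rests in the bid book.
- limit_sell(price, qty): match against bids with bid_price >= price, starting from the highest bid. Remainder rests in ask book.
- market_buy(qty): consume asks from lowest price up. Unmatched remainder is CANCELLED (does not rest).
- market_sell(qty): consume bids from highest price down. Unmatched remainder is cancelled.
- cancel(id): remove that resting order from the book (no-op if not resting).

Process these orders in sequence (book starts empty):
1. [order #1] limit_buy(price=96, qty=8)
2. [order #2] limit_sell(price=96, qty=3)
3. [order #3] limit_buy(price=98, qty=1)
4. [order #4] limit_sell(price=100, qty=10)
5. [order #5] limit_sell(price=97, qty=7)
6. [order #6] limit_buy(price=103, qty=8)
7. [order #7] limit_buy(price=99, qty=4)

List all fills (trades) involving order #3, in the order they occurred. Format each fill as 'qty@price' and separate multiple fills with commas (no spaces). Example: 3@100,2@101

Answer: 1@98

Derivation:
After op 1 [order #1] limit_buy(price=96, qty=8): fills=none; bids=[#1:8@96] asks=[-]
After op 2 [order #2] limit_sell(price=96, qty=3): fills=#1x#2:3@96; bids=[#1:5@96] asks=[-]
After op 3 [order #3] limit_buy(price=98, qty=1): fills=none; bids=[#3:1@98 #1:5@96] asks=[-]
After op 4 [order #4] limit_sell(price=100, qty=10): fills=none; bids=[#3:1@98 #1:5@96] asks=[#4:10@100]
After op 5 [order #5] limit_sell(price=97, qty=7): fills=#3x#5:1@98; bids=[#1:5@96] asks=[#5:6@97 #4:10@100]
After op 6 [order #6] limit_buy(price=103, qty=8): fills=#6x#5:6@97 #6x#4:2@100; bids=[#1:5@96] asks=[#4:8@100]
After op 7 [order #7] limit_buy(price=99, qty=4): fills=none; bids=[#7:4@99 #1:5@96] asks=[#4:8@100]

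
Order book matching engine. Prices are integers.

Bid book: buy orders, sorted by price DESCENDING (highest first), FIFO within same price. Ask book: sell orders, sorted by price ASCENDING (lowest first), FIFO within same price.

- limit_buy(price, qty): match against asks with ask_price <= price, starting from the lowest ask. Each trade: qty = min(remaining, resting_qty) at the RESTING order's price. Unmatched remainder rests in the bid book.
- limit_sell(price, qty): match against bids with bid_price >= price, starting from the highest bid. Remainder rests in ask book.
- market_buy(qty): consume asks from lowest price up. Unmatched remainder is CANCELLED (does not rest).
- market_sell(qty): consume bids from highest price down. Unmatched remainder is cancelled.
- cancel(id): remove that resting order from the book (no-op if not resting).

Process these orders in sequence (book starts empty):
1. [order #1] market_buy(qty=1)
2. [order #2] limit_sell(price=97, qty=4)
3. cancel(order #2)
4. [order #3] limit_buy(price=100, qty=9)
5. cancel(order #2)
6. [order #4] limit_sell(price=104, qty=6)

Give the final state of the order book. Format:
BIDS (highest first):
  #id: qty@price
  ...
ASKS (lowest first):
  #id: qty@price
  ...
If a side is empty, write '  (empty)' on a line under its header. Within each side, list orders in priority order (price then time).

After op 1 [order #1] market_buy(qty=1): fills=none; bids=[-] asks=[-]
After op 2 [order #2] limit_sell(price=97, qty=4): fills=none; bids=[-] asks=[#2:4@97]
After op 3 cancel(order #2): fills=none; bids=[-] asks=[-]
After op 4 [order #3] limit_buy(price=100, qty=9): fills=none; bids=[#3:9@100] asks=[-]
After op 5 cancel(order #2): fills=none; bids=[#3:9@100] asks=[-]
After op 6 [order #4] limit_sell(price=104, qty=6): fills=none; bids=[#3:9@100] asks=[#4:6@104]

Answer: BIDS (highest first):
  #3: 9@100
ASKS (lowest first):
  #4: 6@104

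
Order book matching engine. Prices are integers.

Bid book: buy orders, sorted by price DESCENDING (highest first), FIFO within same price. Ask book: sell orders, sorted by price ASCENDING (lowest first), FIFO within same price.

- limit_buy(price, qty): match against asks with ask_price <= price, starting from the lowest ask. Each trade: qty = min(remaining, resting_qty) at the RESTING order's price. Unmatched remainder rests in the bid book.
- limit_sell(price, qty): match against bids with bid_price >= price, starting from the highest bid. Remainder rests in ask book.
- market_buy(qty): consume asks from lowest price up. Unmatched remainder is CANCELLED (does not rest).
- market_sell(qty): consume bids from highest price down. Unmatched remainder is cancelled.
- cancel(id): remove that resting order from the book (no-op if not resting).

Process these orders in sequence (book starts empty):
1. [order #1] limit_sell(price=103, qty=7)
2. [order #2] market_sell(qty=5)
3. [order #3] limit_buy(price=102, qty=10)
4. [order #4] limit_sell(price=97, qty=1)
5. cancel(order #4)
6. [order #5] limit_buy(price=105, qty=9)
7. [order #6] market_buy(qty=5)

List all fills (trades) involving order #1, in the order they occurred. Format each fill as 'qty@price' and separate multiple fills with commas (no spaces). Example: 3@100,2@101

After op 1 [order #1] limit_sell(price=103, qty=7): fills=none; bids=[-] asks=[#1:7@103]
After op 2 [order #2] market_sell(qty=5): fills=none; bids=[-] asks=[#1:7@103]
After op 3 [order #3] limit_buy(price=102, qty=10): fills=none; bids=[#3:10@102] asks=[#1:7@103]
After op 4 [order #4] limit_sell(price=97, qty=1): fills=#3x#4:1@102; bids=[#3:9@102] asks=[#1:7@103]
After op 5 cancel(order #4): fills=none; bids=[#3:9@102] asks=[#1:7@103]
After op 6 [order #5] limit_buy(price=105, qty=9): fills=#5x#1:7@103; bids=[#5:2@105 #3:9@102] asks=[-]
After op 7 [order #6] market_buy(qty=5): fills=none; bids=[#5:2@105 #3:9@102] asks=[-]

Answer: 7@103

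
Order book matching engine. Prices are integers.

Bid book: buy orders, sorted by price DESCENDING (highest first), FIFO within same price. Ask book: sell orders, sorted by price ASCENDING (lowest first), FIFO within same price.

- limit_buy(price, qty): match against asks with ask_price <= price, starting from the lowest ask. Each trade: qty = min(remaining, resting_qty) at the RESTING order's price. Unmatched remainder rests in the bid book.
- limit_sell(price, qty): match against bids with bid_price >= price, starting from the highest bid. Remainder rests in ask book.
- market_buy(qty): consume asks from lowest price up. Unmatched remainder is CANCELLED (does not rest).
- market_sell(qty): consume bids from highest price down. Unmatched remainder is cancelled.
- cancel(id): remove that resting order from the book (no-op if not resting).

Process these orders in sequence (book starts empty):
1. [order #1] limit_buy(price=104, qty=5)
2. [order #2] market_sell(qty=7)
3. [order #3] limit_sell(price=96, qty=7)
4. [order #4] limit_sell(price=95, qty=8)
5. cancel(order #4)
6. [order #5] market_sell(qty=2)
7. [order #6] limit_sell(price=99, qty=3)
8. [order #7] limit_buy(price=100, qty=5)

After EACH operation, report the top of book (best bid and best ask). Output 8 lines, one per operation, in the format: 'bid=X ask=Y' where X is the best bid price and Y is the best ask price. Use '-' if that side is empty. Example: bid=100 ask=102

Answer: bid=104 ask=-
bid=- ask=-
bid=- ask=96
bid=- ask=95
bid=- ask=96
bid=- ask=96
bid=- ask=96
bid=- ask=96

Derivation:
After op 1 [order #1] limit_buy(price=104, qty=5): fills=none; bids=[#1:5@104] asks=[-]
After op 2 [order #2] market_sell(qty=7): fills=#1x#2:5@104; bids=[-] asks=[-]
After op 3 [order #3] limit_sell(price=96, qty=7): fills=none; bids=[-] asks=[#3:7@96]
After op 4 [order #4] limit_sell(price=95, qty=8): fills=none; bids=[-] asks=[#4:8@95 #3:7@96]
After op 5 cancel(order #4): fills=none; bids=[-] asks=[#3:7@96]
After op 6 [order #5] market_sell(qty=2): fills=none; bids=[-] asks=[#3:7@96]
After op 7 [order #6] limit_sell(price=99, qty=3): fills=none; bids=[-] asks=[#3:7@96 #6:3@99]
After op 8 [order #7] limit_buy(price=100, qty=5): fills=#7x#3:5@96; bids=[-] asks=[#3:2@96 #6:3@99]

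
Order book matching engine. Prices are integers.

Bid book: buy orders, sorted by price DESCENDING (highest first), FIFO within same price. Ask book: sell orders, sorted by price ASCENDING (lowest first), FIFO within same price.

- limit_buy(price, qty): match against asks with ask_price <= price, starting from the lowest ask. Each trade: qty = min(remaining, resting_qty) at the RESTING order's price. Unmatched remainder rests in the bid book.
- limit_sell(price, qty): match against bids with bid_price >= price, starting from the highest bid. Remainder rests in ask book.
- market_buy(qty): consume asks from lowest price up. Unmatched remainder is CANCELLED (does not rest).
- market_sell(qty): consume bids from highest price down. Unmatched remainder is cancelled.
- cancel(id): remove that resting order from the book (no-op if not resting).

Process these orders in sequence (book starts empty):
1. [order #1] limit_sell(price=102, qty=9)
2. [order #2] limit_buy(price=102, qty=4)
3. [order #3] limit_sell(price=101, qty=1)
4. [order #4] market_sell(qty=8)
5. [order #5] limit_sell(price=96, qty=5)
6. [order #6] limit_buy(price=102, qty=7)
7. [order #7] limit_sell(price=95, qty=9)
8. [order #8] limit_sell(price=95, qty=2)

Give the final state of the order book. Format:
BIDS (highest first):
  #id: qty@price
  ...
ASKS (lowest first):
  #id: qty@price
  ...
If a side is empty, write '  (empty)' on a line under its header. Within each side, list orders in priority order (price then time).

Answer: BIDS (highest first):
  (empty)
ASKS (lowest first):
  #7: 9@95
  #8: 2@95
  #1: 4@102

Derivation:
After op 1 [order #1] limit_sell(price=102, qty=9): fills=none; bids=[-] asks=[#1:9@102]
After op 2 [order #2] limit_buy(price=102, qty=4): fills=#2x#1:4@102; bids=[-] asks=[#1:5@102]
After op 3 [order #3] limit_sell(price=101, qty=1): fills=none; bids=[-] asks=[#3:1@101 #1:5@102]
After op 4 [order #4] market_sell(qty=8): fills=none; bids=[-] asks=[#3:1@101 #1:5@102]
After op 5 [order #5] limit_sell(price=96, qty=5): fills=none; bids=[-] asks=[#5:5@96 #3:1@101 #1:5@102]
After op 6 [order #6] limit_buy(price=102, qty=7): fills=#6x#5:5@96 #6x#3:1@101 #6x#1:1@102; bids=[-] asks=[#1:4@102]
After op 7 [order #7] limit_sell(price=95, qty=9): fills=none; bids=[-] asks=[#7:9@95 #1:4@102]
After op 8 [order #8] limit_sell(price=95, qty=2): fills=none; bids=[-] asks=[#7:9@95 #8:2@95 #1:4@102]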